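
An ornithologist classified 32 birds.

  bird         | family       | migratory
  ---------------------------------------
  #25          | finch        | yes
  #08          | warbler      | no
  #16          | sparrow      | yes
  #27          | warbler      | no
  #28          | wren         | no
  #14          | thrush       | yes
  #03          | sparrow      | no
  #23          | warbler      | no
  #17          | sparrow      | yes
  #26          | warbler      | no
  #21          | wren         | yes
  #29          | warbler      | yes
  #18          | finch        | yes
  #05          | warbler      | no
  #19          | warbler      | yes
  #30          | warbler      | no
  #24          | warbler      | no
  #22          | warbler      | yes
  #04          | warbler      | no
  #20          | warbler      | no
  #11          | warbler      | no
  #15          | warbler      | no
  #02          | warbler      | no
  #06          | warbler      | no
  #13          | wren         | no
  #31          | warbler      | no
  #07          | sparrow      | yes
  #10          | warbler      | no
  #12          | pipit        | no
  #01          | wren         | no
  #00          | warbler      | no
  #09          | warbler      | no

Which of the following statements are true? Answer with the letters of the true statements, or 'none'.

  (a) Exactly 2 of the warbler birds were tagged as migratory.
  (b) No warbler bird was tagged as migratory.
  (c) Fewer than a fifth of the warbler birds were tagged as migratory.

|A| = 20, |A ∩ B| = 3, |A ∖ B| = 17.
(a) |A ∩ B| = 2: fails.
(b) A ∩ B = ∅ (|A ∩ B| = 0): fails.
(c) |A ∩ B| / |A| < 1/5: holds.

(c)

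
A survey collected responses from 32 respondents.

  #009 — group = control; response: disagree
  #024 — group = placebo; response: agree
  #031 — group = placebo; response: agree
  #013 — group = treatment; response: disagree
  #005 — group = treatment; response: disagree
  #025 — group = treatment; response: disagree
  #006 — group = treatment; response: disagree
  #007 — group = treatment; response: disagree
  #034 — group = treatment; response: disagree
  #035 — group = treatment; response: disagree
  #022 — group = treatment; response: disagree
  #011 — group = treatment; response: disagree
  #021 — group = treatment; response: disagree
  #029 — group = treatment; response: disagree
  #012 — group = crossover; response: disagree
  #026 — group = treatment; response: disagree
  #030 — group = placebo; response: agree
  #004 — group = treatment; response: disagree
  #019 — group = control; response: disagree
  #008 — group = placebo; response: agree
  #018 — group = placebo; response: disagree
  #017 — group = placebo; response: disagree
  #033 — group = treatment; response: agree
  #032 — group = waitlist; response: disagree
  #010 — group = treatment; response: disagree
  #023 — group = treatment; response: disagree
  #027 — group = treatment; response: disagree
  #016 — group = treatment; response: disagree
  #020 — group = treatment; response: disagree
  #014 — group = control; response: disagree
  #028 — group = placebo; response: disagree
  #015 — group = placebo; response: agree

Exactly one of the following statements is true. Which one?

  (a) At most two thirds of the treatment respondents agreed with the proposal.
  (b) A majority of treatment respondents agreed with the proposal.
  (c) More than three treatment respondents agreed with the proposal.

(a)

|A| = 19, |A ∩ B| = 1, |A ∖ B| = 18.
(a) requires |A ∩ B| / |A| ≤ 2/3: true.
(b) requires |A ∩ B| > |A ∖ B|: false.
(c) requires |A ∩ B| > 3: false.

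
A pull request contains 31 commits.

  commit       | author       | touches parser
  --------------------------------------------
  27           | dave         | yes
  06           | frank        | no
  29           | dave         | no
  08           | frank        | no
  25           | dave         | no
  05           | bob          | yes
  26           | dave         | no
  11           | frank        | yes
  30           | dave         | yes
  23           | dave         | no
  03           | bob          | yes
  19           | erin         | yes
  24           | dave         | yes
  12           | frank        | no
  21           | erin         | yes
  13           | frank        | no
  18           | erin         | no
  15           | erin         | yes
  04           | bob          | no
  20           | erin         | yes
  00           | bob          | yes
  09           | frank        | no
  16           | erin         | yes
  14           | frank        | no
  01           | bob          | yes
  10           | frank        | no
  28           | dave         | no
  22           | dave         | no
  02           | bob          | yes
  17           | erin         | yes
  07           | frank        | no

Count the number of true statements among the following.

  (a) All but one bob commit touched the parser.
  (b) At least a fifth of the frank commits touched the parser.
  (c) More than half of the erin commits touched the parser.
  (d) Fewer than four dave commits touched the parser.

(a) bob: |A| = 6, |A ∩ B| = 5; needs |A ∖ B| = 1 — true.
(b) frank: |A| = 9, |A ∩ B| = 1; needs |A ∩ B| / |A| ≥ 1/5 — false.
(c) erin: |A| = 7, |A ∩ B| = 6; needs |A ∩ B| > |A ∖ B| — true.
(d) dave: |A| = 9, |A ∩ B| = 3; needs |A ∩ B| < 4 — true.

3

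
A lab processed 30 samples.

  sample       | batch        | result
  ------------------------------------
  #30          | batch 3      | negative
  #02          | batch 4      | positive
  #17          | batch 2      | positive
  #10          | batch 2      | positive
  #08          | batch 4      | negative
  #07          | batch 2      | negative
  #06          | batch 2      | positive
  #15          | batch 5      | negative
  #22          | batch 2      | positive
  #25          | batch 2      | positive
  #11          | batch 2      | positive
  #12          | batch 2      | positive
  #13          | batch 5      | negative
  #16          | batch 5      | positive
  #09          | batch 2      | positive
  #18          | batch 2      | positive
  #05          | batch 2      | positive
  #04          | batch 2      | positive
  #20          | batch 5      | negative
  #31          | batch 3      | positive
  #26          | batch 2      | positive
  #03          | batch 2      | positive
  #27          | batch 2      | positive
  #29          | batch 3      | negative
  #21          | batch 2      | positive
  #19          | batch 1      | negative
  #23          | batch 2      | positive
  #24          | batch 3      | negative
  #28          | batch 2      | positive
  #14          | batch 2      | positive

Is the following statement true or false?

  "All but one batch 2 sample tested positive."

Truth condition: |A ∖ B| = 1.
|A| = 19, |A ∩ B| = 18, |A ∖ B| = 1.
|A ∖ B| = 1, so the statement is true.

True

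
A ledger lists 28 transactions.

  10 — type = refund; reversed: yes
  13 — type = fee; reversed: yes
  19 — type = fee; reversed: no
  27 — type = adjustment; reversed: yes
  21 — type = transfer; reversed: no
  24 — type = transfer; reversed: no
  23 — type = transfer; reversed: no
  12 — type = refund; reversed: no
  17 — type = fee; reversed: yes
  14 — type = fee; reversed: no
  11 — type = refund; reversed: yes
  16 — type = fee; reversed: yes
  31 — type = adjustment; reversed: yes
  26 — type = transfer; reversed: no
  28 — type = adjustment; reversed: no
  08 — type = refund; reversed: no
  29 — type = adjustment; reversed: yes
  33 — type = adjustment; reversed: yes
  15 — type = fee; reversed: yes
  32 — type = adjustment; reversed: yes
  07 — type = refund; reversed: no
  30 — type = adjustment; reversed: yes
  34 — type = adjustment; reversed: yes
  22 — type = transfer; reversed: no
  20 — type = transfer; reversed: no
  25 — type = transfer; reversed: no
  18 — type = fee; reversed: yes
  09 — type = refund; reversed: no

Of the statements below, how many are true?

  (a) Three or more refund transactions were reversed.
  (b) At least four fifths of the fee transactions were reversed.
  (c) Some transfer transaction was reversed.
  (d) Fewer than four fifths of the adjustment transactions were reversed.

(a) refund: |A| = 6, |A ∩ B| = 2; needs |A ∩ B| ≥ 3 — false.
(b) fee: |A| = 7, |A ∩ B| = 5; needs |A ∩ B| / |A| ≥ 4/5 — false.
(c) transfer: |A| = 7, |A ∩ B| = 0; needs A ∩ B ≠ ∅ (|A ∩ B| ≥ 1) — false.
(d) adjustment: |A| = 8, |A ∩ B| = 7; needs |A ∩ B| / |A| < 4/5 — false.

0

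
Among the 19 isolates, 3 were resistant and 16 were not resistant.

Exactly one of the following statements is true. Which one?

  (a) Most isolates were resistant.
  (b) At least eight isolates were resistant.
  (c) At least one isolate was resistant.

(c)

|A| = 19, |A ∩ B| = 3, |A ∖ B| = 16.
(a) requires |A ∩ B| > |A ∖ B|: false.
(b) requires |A ∩ B| ≥ 8: false.
(c) requires A ∩ B ≠ ∅ (|A ∩ B| ≥ 1): true.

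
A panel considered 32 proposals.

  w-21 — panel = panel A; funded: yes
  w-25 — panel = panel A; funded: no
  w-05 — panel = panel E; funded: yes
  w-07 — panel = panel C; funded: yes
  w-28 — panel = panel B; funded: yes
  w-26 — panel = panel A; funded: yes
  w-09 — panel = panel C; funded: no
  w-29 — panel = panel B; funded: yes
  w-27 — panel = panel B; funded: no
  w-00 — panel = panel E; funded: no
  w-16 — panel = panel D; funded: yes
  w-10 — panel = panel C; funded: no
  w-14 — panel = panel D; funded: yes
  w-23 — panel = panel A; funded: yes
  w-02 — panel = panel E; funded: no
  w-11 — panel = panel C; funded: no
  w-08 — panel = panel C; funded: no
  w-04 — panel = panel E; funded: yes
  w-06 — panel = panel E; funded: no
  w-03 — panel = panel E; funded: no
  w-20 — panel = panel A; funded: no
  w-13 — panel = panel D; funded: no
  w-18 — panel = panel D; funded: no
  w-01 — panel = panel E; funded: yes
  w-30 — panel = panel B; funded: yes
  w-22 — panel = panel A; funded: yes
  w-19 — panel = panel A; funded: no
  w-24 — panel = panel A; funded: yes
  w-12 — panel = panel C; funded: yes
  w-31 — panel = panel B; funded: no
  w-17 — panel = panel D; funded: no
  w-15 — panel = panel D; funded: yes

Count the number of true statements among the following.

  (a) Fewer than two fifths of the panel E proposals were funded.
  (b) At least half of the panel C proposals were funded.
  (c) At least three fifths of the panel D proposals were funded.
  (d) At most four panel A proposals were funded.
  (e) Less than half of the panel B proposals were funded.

(a) panel E: |A| = 7, |A ∩ B| = 3; needs |A ∩ B| / |A| < 2/5 — false.
(b) panel C: |A| = 6, |A ∩ B| = 2; needs |A ∩ B| ≥ |A ∖ B| — false.
(c) panel D: |A| = 6, |A ∩ B| = 3; needs |A ∩ B| / |A| ≥ 3/5 — false.
(d) panel A: |A| = 8, |A ∩ B| = 5; needs |A ∩ B| ≤ 4 — false.
(e) panel B: |A| = 5, |A ∩ B| = 3; needs |A ∩ B| < |A ∖ B| — false.

0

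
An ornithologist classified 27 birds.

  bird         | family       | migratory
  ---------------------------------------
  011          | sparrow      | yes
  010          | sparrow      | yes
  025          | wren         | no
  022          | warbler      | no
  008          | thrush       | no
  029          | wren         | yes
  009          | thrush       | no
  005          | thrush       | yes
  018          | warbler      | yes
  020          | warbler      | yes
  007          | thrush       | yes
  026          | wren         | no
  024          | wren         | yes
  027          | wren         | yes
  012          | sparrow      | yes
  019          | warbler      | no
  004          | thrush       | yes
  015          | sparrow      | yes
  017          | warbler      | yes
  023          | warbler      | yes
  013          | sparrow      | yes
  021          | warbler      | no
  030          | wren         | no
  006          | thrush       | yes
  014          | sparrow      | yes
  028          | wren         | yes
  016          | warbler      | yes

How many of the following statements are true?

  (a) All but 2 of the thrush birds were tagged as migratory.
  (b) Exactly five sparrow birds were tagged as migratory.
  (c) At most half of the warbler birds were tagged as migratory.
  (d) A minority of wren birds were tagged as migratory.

1

(a) thrush: |A| = 6, |A ∩ B| = 4; needs |A ∖ B| = 2 — true.
(b) sparrow: |A| = 6, |A ∩ B| = 6; needs |A ∩ B| = 5 — false.
(c) warbler: |A| = 8, |A ∩ B| = 5; needs |A ∩ B| ≤ |A ∖ B| — false.
(d) wren: |A| = 7, |A ∩ B| = 4; needs |A ∩ B| < |A ∖ B| — false.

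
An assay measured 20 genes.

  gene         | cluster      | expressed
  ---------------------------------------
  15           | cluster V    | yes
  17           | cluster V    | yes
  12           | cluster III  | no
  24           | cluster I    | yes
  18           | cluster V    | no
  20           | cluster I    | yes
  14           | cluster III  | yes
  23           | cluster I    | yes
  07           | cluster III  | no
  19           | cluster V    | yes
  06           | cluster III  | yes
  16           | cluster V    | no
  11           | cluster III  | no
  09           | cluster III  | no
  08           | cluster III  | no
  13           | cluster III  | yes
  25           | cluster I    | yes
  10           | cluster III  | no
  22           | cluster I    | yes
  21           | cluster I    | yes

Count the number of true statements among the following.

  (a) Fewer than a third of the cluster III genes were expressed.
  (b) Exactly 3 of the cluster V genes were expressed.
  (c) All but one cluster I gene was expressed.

1

(a) cluster III: |A| = 9, |A ∩ B| = 3; needs |A ∩ B| / |A| < 1/3 — false.
(b) cluster V: |A| = 5, |A ∩ B| = 3; needs |A ∩ B| = 3 — true.
(c) cluster I: |A| = 6, |A ∩ B| = 6; needs |A ∖ B| = 1 — false.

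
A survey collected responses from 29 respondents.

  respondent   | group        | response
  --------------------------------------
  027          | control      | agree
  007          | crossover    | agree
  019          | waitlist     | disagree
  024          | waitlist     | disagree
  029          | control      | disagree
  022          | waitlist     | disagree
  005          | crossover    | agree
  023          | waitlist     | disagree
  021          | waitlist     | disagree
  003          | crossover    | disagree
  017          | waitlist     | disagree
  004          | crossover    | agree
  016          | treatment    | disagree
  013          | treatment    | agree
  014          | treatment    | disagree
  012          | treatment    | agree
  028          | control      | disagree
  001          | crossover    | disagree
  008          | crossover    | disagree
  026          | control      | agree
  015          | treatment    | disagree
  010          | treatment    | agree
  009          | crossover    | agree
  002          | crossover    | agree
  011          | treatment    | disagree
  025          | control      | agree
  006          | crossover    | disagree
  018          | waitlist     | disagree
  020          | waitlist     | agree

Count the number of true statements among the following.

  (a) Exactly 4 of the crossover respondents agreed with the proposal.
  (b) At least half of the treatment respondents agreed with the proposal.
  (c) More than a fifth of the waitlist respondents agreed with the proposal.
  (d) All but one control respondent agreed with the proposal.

(a) crossover: |A| = 9, |A ∩ B| = 5; needs |A ∩ B| = 4 — false.
(b) treatment: |A| = 7, |A ∩ B| = 3; needs |A ∩ B| ≥ |A ∖ B| — false.
(c) waitlist: |A| = 8, |A ∩ B| = 1; needs |A ∩ B| / |A| > 1/5 — false.
(d) control: |A| = 5, |A ∩ B| = 3; needs |A ∖ B| = 1 — false.

0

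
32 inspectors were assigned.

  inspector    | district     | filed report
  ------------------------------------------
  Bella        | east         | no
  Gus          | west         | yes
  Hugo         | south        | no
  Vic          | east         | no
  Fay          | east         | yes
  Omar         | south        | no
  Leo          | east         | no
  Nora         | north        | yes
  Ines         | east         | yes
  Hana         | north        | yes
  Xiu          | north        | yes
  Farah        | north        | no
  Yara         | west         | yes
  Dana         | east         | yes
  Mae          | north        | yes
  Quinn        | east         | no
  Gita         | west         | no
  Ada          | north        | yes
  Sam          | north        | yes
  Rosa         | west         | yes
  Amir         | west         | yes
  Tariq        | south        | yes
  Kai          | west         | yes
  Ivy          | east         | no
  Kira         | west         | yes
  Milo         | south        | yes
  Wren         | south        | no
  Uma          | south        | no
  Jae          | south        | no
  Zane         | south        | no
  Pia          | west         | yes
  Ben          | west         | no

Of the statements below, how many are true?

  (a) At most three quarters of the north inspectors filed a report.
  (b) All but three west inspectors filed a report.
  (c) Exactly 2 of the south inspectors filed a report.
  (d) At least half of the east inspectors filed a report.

(a) north: |A| = 7, |A ∩ B| = 6; needs |A ∩ B| / |A| ≤ 3/4 — false.
(b) west: |A| = 9, |A ∩ B| = 7; needs |A ∖ B| = 3 — false.
(c) south: |A| = 8, |A ∩ B| = 2; needs |A ∩ B| = 2 — true.
(d) east: |A| = 8, |A ∩ B| = 3; needs |A ∩ B| ≥ |A ∖ B| — false.

1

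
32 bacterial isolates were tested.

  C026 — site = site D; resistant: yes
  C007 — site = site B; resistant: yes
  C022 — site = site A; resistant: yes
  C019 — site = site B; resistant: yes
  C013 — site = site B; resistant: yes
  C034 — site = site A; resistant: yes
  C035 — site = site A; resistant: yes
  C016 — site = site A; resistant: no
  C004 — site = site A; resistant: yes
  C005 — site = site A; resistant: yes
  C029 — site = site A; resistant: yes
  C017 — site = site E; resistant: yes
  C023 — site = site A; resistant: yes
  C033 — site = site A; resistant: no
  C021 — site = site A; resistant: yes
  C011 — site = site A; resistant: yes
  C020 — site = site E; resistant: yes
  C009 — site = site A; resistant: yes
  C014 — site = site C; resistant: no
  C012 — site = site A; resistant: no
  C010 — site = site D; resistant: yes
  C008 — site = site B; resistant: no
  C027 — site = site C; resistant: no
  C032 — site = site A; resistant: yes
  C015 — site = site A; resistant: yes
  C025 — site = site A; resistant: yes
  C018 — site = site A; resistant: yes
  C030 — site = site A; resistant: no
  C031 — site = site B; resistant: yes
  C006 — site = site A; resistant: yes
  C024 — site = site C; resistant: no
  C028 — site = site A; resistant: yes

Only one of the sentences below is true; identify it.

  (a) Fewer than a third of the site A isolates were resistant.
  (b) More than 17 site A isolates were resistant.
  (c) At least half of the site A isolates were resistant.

|A| = 20, |A ∩ B| = 16, |A ∖ B| = 4.
(a) requires |A ∩ B| / |A| < 1/3: false.
(b) requires |A ∩ B| > 17: false.
(c) requires |A ∩ B| ≥ |A ∖ B|: true.

(c)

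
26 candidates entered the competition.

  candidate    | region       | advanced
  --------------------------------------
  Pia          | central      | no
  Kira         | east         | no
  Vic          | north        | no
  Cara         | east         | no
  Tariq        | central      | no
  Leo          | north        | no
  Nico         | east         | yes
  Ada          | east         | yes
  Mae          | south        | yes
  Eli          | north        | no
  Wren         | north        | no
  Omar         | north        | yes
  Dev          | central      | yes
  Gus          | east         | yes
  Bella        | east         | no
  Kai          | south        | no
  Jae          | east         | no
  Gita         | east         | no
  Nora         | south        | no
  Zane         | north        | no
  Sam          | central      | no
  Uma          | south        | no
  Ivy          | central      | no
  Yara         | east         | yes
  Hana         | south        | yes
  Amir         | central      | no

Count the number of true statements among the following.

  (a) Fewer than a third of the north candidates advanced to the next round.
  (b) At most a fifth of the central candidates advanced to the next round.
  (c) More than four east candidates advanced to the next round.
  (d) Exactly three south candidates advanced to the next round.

2

(a) north: |A| = 6, |A ∩ B| = 1; needs |A ∩ B| / |A| < 1/3 — true.
(b) central: |A| = 6, |A ∩ B| = 1; needs |A ∩ B| / |A| ≤ 1/5 — true.
(c) east: |A| = 9, |A ∩ B| = 4; needs |A ∩ B| > 4 — false.
(d) south: |A| = 5, |A ∩ B| = 2; needs |A ∩ B| = 3 — false.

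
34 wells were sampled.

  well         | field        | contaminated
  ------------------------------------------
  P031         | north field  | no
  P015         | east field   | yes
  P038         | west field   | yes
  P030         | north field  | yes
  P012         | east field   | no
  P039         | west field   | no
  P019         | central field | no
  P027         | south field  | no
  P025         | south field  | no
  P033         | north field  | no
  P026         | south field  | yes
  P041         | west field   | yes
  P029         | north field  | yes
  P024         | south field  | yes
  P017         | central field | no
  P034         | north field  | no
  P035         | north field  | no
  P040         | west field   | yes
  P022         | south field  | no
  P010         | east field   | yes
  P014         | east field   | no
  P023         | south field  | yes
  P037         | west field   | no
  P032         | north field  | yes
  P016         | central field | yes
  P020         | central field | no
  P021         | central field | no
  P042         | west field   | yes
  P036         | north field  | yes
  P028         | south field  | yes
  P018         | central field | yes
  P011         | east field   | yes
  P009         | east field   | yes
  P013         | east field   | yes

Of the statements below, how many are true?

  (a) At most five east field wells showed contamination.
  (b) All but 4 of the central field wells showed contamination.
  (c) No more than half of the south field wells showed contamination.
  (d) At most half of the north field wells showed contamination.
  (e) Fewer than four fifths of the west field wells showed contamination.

4

(a) east field: |A| = 7, |A ∩ B| = 5; needs |A ∩ B| ≤ 5 — true.
(b) central field: |A| = 6, |A ∩ B| = 2; needs |A ∖ B| = 4 — true.
(c) south field: |A| = 7, |A ∩ B| = 4; needs |A ∩ B| ≤ |A ∖ B| — false.
(d) north field: |A| = 8, |A ∩ B| = 4; needs |A ∩ B| ≤ |A ∖ B| — true.
(e) west field: |A| = 6, |A ∩ B| = 4; needs |A ∩ B| / |A| < 4/5 — true.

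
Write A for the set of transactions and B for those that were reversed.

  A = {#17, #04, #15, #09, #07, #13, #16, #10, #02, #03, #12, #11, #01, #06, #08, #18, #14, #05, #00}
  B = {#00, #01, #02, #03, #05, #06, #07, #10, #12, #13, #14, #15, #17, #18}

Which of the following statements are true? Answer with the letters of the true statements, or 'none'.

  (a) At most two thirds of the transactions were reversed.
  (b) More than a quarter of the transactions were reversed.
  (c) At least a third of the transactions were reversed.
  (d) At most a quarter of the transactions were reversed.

(b), (c)

|A| = 19, |A ∩ B| = 14, |A ∖ B| = 5.
(a) |A ∩ B| / |A| ≤ 2/3: fails.
(b) |A ∩ B| / |A| > 1/4: holds.
(c) |A ∩ B| / |A| ≥ 1/3: holds.
(d) |A ∩ B| / |A| ≤ 1/4: fails.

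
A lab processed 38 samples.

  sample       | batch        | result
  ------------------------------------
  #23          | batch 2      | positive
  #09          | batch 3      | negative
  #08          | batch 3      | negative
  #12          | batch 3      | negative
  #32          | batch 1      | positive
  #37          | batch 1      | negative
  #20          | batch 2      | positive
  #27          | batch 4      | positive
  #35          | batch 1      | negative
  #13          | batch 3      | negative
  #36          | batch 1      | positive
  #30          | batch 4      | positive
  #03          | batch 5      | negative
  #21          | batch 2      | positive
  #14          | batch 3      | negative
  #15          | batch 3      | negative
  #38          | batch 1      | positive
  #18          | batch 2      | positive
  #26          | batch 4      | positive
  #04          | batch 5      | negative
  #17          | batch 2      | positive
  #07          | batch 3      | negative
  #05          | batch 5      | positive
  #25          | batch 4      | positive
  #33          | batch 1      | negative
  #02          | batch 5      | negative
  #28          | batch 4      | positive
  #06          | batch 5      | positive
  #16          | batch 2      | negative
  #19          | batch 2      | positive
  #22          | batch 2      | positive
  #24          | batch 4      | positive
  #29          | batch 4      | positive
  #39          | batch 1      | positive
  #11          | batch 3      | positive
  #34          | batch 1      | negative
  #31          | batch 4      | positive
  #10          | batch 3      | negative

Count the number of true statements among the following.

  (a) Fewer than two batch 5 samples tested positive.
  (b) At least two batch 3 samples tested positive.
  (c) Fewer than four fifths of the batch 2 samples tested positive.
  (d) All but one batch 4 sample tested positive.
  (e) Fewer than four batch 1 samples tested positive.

(a) batch 5: |A| = 5, |A ∩ B| = 2; needs |A ∩ B| < 2 — false.
(b) batch 3: |A| = 9, |A ∩ B| = 1; needs |A ∩ B| ≥ 2 — false.
(c) batch 2: |A| = 8, |A ∩ B| = 7; needs |A ∩ B| / |A| < 4/5 — false.
(d) batch 4: |A| = 8, |A ∩ B| = 8; needs |A ∖ B| = 1 — false.
(e) batch 1: |A| = 8, |A ∩ B| = 4; needs |A ∩ B| < 4 — false.

0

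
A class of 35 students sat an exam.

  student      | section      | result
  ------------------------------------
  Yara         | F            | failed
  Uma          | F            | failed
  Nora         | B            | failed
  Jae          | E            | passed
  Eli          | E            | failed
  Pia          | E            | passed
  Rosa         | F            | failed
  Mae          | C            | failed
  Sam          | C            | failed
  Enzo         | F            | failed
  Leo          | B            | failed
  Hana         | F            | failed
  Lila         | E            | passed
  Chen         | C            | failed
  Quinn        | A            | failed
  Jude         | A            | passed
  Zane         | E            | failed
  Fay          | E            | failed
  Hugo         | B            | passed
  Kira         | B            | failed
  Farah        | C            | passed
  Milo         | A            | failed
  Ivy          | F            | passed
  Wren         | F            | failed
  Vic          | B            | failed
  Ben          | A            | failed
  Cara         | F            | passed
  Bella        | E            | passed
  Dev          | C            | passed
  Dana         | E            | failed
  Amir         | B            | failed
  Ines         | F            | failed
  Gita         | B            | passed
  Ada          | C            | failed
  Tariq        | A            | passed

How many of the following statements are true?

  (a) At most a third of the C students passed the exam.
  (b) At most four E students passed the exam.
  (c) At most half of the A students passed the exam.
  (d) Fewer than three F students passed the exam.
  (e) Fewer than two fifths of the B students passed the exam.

5

(a) C: |A| = 6, |A ∩ B| = 2; needs |A ∩ B| / |A| ≤ 1/3 — true.
(b) E: |A| = 8, |A ∩ B| = 4; needs |A ∩ B| ≤ 4 — true.
(c) A: |A| = 5, |A ∩ B| = 2; needs |A ∩ B| ≤ |A ∖ B| — true.
(d) F: |A| = 9, |A ∩ B| = 2; needs |A ∩ B| < 3 — true.
(e) B: |A| = 7, |A ∩ B| = 2; needs |A ∩ B| / |A| < 2/5 — true.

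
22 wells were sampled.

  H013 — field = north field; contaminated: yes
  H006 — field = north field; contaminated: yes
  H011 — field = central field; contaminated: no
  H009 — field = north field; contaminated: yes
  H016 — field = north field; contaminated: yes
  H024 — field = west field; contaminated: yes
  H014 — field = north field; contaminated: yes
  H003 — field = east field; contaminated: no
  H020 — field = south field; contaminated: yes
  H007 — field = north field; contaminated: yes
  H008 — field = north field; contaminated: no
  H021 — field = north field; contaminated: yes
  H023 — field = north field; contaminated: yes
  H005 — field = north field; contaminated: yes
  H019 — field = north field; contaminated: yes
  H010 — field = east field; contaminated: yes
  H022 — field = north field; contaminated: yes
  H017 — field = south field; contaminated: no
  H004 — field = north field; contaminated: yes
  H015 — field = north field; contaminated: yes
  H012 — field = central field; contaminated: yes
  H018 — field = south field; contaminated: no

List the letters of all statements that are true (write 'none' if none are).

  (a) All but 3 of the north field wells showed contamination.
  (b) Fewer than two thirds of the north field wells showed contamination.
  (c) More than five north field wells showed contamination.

|A| = 14, |A ∩ B| = 13, |A ∖ B| = 1.
(a) |A ∖ B| = 3: fails.
(b) |A ∩ B| / |A| < 2/3: fails.
(c) |A ∩ B| > 5: holds.

(c)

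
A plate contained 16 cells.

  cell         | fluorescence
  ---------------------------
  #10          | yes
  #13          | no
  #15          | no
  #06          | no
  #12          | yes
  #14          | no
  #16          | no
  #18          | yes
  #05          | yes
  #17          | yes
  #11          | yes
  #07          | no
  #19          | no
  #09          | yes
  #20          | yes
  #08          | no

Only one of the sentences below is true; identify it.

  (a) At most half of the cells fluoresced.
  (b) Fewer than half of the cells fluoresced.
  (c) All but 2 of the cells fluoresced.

|A| = 16, |A ∩ B| = 8, |A ∖ B| = 8.
(a) requires |A ∩ B| ≤ |A ∖ B|: true.
(b) requires |A ∩ B| < |A ∖ B|: false.
(c) requires |A ∖ B| = 2: false.

(a)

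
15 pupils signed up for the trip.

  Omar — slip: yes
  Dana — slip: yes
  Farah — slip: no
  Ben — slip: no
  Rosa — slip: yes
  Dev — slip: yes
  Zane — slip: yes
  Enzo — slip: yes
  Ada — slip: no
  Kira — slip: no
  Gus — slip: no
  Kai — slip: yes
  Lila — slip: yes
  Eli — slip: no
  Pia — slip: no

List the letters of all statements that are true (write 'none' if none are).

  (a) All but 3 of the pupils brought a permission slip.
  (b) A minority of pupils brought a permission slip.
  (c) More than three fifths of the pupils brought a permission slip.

|A| = 15, |A ∩ B| = 8, |A ∖ B| = 7.
(a) |A ∖ B| = 3: fails.
(b) |A ∩ B| < |A ∖ B|: fails.
(c) |A ∩ B| / |A| > 3/5: fails.

none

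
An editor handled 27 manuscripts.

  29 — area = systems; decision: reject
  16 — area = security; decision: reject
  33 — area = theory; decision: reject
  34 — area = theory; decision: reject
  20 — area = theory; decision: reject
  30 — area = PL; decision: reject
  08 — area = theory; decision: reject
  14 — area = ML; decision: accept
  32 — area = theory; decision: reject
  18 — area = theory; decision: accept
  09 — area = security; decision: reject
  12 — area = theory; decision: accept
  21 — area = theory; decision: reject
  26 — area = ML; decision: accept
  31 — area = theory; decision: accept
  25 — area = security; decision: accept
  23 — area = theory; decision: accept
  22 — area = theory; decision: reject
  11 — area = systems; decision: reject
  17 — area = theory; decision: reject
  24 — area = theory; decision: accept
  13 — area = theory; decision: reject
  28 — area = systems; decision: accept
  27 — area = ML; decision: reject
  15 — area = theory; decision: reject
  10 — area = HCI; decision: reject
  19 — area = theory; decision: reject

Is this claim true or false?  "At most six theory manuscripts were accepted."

'At most six theory manuscripts were accepted' holds iff |A ∩ B| ≤ 6.
|A| = 16, |A ∩ B| = 5, |A ∖ B| = 11.
|A ∩ B| = 5, so the statement is true.

True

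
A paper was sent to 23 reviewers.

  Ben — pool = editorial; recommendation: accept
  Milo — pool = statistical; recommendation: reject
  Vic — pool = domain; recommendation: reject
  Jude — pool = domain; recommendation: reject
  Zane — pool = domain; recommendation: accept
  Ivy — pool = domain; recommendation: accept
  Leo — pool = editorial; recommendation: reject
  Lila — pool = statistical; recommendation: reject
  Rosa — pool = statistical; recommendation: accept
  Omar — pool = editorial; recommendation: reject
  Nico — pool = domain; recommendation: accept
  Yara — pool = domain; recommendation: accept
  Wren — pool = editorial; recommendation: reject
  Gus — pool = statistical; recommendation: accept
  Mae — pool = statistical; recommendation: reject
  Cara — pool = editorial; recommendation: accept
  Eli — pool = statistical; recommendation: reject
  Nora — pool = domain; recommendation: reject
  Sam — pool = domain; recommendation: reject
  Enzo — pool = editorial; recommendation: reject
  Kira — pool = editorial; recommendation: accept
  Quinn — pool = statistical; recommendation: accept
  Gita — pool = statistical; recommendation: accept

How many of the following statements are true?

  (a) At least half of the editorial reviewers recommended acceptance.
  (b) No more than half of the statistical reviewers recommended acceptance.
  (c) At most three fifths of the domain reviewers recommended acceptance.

2

(a) editorial: |A| = 7, |A ∩ B| = 3; needs |A ∩ B| ≥ |A ∖ B| — false.
(b) statistical: |A| = 8, |A ∩ B| = 4; needs |A ∩ B| ≤ |A ∖ B| — true.
(c) domain: |A| = 8, |A ∩ B| = 4; needs |A ∩ B| / |A| ≤ 3/5 — true.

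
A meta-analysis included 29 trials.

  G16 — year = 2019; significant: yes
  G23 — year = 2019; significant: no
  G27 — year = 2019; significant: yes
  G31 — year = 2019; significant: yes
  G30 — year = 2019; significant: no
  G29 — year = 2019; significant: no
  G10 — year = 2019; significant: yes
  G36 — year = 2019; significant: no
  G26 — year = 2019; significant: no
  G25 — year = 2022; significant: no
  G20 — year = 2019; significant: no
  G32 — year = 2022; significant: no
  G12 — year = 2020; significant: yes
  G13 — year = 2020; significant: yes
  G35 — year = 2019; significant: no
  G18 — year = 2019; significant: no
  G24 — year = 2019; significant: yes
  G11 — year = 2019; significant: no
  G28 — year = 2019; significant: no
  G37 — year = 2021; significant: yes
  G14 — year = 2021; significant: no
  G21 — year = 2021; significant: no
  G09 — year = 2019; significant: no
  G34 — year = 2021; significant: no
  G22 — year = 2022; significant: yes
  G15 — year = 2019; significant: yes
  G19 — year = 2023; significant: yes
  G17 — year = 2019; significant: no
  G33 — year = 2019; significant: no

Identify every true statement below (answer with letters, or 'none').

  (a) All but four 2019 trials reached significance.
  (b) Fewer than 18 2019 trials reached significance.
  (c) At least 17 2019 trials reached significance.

(b)

|A| = 19, |A ∩ B| = 6, |A ∖ B| = 13.
(a) |A ∖ B| = 4: fails.
(b) |A ∩ B| < 18: holds.
(c) |A ∩ B| ≥ 17: fails.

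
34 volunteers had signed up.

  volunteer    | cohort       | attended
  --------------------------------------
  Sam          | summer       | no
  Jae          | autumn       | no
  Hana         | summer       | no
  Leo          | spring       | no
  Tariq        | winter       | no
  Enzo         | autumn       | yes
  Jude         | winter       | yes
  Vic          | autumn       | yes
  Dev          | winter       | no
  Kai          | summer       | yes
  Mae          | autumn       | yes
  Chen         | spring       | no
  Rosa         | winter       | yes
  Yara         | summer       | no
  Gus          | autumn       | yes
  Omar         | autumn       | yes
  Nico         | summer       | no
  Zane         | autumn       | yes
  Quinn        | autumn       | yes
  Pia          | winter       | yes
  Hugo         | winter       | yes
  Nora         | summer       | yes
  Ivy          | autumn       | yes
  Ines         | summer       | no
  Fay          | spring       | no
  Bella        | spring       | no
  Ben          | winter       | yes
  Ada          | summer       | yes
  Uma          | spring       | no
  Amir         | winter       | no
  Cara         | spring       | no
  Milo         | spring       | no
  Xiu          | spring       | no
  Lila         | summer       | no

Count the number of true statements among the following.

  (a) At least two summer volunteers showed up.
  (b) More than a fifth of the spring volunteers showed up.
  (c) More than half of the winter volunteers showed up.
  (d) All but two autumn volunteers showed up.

2

(a) summer: |A| = 9, |A ∩ B| = 3; needs |A ∩ B| ≥ 2 — true.
(b) spring: |A| = 8, |A ∩ B| = 0; needs |A ∩ B| / |A| > 1/5 — false.
(c) winter: |A| = 8, |A ∩ B| = 5; needs |A ∩ B| > |A ∖ B| — true.
(d) autumn: |A| = 9, |A ∩ B| = 8; needs |A ∖ B| = 2 — false.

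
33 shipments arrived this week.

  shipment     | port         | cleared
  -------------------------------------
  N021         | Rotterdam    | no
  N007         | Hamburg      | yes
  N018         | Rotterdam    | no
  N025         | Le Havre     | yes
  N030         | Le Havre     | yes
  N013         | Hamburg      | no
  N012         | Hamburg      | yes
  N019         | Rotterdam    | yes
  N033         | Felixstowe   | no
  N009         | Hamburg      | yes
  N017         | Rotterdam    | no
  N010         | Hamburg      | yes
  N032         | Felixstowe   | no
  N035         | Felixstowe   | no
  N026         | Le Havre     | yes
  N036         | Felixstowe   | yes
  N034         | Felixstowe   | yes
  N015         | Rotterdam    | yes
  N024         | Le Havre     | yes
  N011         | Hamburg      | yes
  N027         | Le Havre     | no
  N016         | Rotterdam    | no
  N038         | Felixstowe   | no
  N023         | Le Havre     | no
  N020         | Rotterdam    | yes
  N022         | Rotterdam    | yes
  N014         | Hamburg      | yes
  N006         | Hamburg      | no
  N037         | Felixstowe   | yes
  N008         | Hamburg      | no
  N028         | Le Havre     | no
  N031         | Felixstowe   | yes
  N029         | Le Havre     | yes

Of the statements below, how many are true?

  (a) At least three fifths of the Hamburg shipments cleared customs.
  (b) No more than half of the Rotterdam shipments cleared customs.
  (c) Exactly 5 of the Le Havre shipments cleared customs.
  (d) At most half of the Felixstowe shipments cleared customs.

(a) Hamburg: |A| = 9, |A ∩ B| = 6; needs |A ∩ B| / |A| ≥ 3/5 — true.
(b) Rotterdam: |A| = 8, |A ∩ B| = 4; needs |A ∩ B| ≤ |A ∖ B| — true.
(c) Le Havre: |A| = 8, |A ∩ B| = 5; needs |A ∩ B| = 5 — true.
(d) Felixstowe: |A| = 8, |A ∩ B| = 4; needs |A ∩ B| ≤ |A ∖ B| — true.

4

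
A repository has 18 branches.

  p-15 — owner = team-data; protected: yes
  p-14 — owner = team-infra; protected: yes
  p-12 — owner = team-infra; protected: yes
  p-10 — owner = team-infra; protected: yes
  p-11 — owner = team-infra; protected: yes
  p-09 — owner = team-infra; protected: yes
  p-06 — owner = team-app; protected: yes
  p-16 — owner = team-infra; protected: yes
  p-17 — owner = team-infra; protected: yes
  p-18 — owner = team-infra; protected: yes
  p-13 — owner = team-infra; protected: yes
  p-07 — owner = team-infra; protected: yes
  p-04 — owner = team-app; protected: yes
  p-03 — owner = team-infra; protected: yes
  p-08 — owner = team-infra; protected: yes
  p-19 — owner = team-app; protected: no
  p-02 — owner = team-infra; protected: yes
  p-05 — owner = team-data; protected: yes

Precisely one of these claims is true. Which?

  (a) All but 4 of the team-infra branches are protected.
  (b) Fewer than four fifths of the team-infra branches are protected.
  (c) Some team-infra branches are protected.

|A| = 13, |A ∩ B| = 13, |A ∖ B| = 0.
(a) requires |A ∖ B| = 4: false.
(b) requires |A ∩ B| / |A| < 4/5: false.
(c) requires A ∩ B ≠ ∅ (|A ∩ B| ≥ 1): true.

(c)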